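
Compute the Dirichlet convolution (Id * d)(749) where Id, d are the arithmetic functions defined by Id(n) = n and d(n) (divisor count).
(Id * d)(749) = 981

Divisors of 749: [1, 7, 107, 749]. For each d | 749:
  d = 1: Id(1) · d(749/1) = 1 · 4 = 4
  d = 7: Id(7) · d(749/7) = 7 · 2 = 14
  d = 107: Id(107) · d(749/107) = 107 · 2 = 214
  d = 749: Id(749) · d(749/749) = 749 · 1 = 749
Summing: (Id * d)(749) = 4 + 14 + 214 + 749 = 981.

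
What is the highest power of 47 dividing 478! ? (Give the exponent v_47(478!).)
v_47(478!) = 10

Legendre's formula: v_p(n!) = Σ_{k ≥ 1} ⌊n / p^k⌋. For p = 47, n = 478, the terms are:
  ⌊478/47^1⌋ = ⌊478/47⌋ = 10
(the next term ⌊478/47^2⌋ = 0, terminating the sum). Summing: v_47(478!) = 10 = 10.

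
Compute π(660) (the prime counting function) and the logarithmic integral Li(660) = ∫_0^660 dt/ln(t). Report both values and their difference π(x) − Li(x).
π(660) = 120;  Li(660) ≈ 126.96;  π(x) − Li(x) ≈ -6.96.

Direct count of primes ≤ 660 gives π(660) = 120. Numerical evaluation of the logarithmic integral gives Li(660) ≈ 126.96. The difference π(x) − Li(x) ≈ -6.96 is typically negative for small/moderate x (Li(x) overestimates), though Littlewood's theorem shows this sign changes infinitely often.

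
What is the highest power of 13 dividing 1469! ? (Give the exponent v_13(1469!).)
v_13(1469!) = 121

Legendre's formula: v_p(n!) = Σ_{k ≥ 1} ⌊n / p^k⌋. For p = 13, n = 1469, the terms are:
  ⌊1469/13^1⌋ = ⌊1469/13⌋ = 113
  ⌊1469/13^2⌋ = ⌊1469/169⌋ = 8
(the next term ⌊1469/13^3⌋ = 0, terminating the sum). Summing: v_13(1469!) = 113 + 8 = 121.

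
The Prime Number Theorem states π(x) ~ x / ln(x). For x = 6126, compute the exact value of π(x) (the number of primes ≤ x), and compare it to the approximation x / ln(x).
π(6126) = 798;  x/ln(x) ≈ 702.50;  relative error ≈ 11.97%.

Directly count primes up to 6126: π(6126) = 798. The PNT approximation gives 6126/ln(6126) ≈ 6126/8.72030 ≈ 702.50. Relative error (π(x) − x/ln(x)) / π(x) ≈ 11.97%; the approximation is known to undercount slightly (Li(x) is a better estimate).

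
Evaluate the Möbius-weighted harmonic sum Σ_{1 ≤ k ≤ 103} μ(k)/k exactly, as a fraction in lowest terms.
Σ μ(k)/k = 41203144520038891926409588275527024249/23984823528925228172706521638692258396210

Values of μ(k) for 1 ≤ k ≤ 103: μ(1) = 1, μ(2) = -1, μ(3) = -1, μ(5) = -1, μ(6) = 1, μ(7) = -1, μ(10) = 1, μ(11) = -1, μ(13) = -1, μ(14) = 1, μ(15) = 1, μ(17) = -1, μ(19) = -1, μ(21) = 1, μ(22) = 1, μ(23) = -1, μ(26) = 1, μ(29) = -1, μ(30) = -1, μ(31) = -1, μ(33) = 1, μ(34) = 1, μ(35) = 1, μ(37) = -1, μ(38) = 1, μ(39) = 1, μ(41) = -1, μ(42) = -1, μ(43) = -1, μ(46) = 1, μ(47) = -1, μ(51) = 1, μ(53) = -1, μ(55) = 1, μ(57) = 1, μ(58) = 1, μ(59) = -1, μ(61) = -1, μ(62) = 1, μ(65) = 1, μ(66) = -1, μ(67) = -1, μ(69) = 1, μ(70) = -1, μ(71) = -1, μ(73) = -1, μ(74) = 1, μ(77) = 1, μ(78) = -1, μ(79) = -1, μ(82) = 1, μ(83) = -1, μ(85) = 1, μ(86) = 1, μ(87) = 1, μ(89) = -1, μ(91) = 1, μ(93) = 1, μ(94) = 1, μ(95) = 1, μ(97) = -1, μ(101) = -1, μ(102) = -1, μ(103) = -1, with μ = 0 on non-squarefree integers. Summing μ(k)/k for k where μ(k) ≠ 0 gives 41203144520038891926409588275527024249/23984823528925228172706521638692258396210 ≈ 0.0017. (PNT ⟺ this sum → 0 as n → ∞.)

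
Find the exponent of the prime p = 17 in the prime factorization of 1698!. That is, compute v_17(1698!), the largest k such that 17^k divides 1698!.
v_17(1698!) = 104

Legendre's formula: v_p(n!) = Σ_{k ≥ 1} ⌊n / p^k⌋. For p = 17, n = 1698, the terms are:
  ⌊1698/17^1⌋ = ⌊1698/17⌋ = 99
  ⌊1698/17^2⌋ = ⌊1698/289⌋ = 5
(the next term ⌊1698/17^3⌋ = 0, terminating the sum). Summing: v_17(1698!) = 99 + 5 = 104.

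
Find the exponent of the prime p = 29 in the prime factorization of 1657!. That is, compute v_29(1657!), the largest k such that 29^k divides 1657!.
v_29(1657!) = 58

Legendre's formula: v_p(n!) = Σ_{k ≥ 1} ⌊n / p^k⌋. For p = 29, n = 1657, the terms are:
  ⌊1657/29^1⌋ = ⌊1657/29⌋ = 57
  ⌊1657/29^2⌋ = ⌊1657/841⌋ = 1
(the next term ⌊1657/29^3⌋ = 0, terminating the sum). Summing: v_29(1657!) = 57 + 1 = 58.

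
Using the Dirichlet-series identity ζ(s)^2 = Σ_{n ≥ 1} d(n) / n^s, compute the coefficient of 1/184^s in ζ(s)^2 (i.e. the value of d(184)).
d(184) = 8

ζ(s)^2 = (Σ 1/m^s)(Σ 1/k^s). The coefficient of 1/n^s in the product is the number of ordered pairs (m, k) with mk = n, which equals d(n). For n = 184, divisors are [1, 2, 4, 8, 23, 46, 92, 184], so d(184) = 8.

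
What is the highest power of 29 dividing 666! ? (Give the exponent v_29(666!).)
v_29(666!) = 22

Legendre's formula: v_p(n!) = Σ_{k ≥ 1} ⌊n / p^k⌋. For p = 29, n = 666, the terms are:
  ⌊666/29^1⌋ = ⌊666/29⌋ = 22
(the next term ⌊666/29^2⌋ = 0, terminating the sum). Summing: v_29(666!) = 22 = 22.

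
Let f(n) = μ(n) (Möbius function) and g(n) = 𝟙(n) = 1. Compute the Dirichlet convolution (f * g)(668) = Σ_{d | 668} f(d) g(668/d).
(μ * 𝟙)(668) = 0

Divisors of 668: [1, 2, 4, 167, 334, 668]. For each d | 668:
  d = 1: μ(1) · 𝟙(668/1) = 1 · 1 = 1
  d = 2: μ(2) · 𝟙(668/2) = -1 · 1 = -1
  d = 4: μ(4) · 𝟙(668/4) = 0 · 1 = 0
  d = 167: μ(167) · 𝟙(668/167) = -1 · 1 = -1
  d = 334: μ(334) · 𝟙(668/334) = 1 · 1 = 1
  d = 668: μ(668) · 𝟙(668/668) = 0 · 1 = 0
Summing: (μ * 𝟙)(668) = 1 + -1 + 0 + -1 + 1 + 0 = 0.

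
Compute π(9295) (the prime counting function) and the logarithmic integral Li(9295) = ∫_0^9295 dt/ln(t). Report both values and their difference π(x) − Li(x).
π(9295) = 1151;  Li(9295) ≈ 1169.29;  π(x) − Li(x) ≈ -18.29.

Direct count of primes ≤ 9295 gives π(9295) = 1151. Numerical evaluation of the logarithmic integral gives Li(9295) ≈ 1169.29. The difference π(x) − Li(x) ≈ -18.29 is typically negative for small/moderate x (Li(x) overestimates), though Littlewood's theorem shows this sign changes infinitely often.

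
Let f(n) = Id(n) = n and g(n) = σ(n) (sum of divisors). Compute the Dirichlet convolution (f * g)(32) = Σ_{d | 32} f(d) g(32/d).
(Id * σ)(32) = 321

Divisors of 32: [1, 2, 4, 8, 16, 32]. For each d | 32:
  d = 1: Id(1) · σ(32/1) = 1 · 63 = 63
  d = 2: Id(2) · σ(32/2) = 2 · 31 = 62
  d = 4: Id(4) · σ(32/4) = 4 · 15 = 60
  d = 8: Id(8) · σ(32/8) = 8 · 7 = 56
  d = 16: Id(16) · σ(32/16) = 16 · 3 = 48
  d = 32: Id(32) · σ(32/32) = 32 · 1 = 32
Summing: (Id * σ)(32) = 63 + 62 + 60 + 56 + 48 + 32 = 321.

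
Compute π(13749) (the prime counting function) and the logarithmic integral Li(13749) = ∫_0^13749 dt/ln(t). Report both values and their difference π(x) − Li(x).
π(13749) = 1625;  Li(13749) ≈ 1645.94;  π(x) − Li(x) ≈ -20.94.

Direct count of primes ≤ 13749 gives π(13749) = 1625. Numerical evaluation of the logarithmic integral gives Li(13749) ≈ 1645.94. The difference π(x) − Li(x) ≈ -20.94 is typically negative for small/moderate x (Li(x) overestimates), though Littlewood's theorem shows this sign changes infinitely often.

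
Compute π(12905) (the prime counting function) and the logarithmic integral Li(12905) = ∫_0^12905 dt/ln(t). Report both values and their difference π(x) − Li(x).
π(12905) = 1535;  Li(12905) ≈ 1557.08;  π(x) − Li(x) ≈ -22.08.

Direct count of primes ≤ 12905 gives π(12905) = 1535. Numerical evaluation of the logarithmic integral gives Li(12905) ≈ 1557.08. The difference π(x) − Li(x) ≈ -22.08 is typically negative for small/moderate x (Li(x) overestimates), though Littlewood's theorem shows this sign changes infinitely often.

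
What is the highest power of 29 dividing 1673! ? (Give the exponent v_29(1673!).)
v_29(1673!) = 58

Legendre's formula: v_p(n!) = Σ_{k ≥ 1} ⌊n / p^k⌋. For p = 29, n = 1673, the terms are:
  ⌊1673/29^1⌋ = ⌊1673/29⌋ = 57
  ⌊1673/29^2⌋ = ⌊1673/841⌋ = 1
(the next term ⌊1673/29^3⌋ = 0, terminating the sum). Summing: v_29(1673!) = 57 + 1 = 58.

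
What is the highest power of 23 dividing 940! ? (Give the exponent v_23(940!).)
v_23(940!) = 41

Legendre's formula: v_p(n!) = Σ_{k ≥ 1} ⌊n / p^k⌋. For p = 23, n = 940, the terms are:
  ⌊940/23^1⌋ = ⌊940/23⌋ = 40
  ⌊940/23^2⌋ = ⌊940/529⌋ = 1
(the next term ⌊940/23^3⌋ = 0, terminating the sum). Summing: v_23(940!) = 40 + 1 = 41.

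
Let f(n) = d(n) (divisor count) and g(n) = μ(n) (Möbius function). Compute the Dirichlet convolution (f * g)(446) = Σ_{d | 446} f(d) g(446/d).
(d * μ)(446) = 1

Divisors of 446: [1, 2, 223, 446]. For each d | 446:
  d = 1: d(1) · μ(446/1) = 1 · 1 = 1
  d = 2: d(2) · μ(446/2) = 2 · -1 = -2
  d = 223: d(223) · μ(446/223) = 2 · -1 = -2
  d = 446: d(446) · μ(446/446) = 4 · 1 = 4
Summing: (d * μ)(446) = 1 + -2 + -2 + 4 = 1.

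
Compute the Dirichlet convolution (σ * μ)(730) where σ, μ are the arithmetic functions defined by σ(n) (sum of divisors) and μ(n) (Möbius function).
(σ * μ)(730) = 730

Divisors of 730: [1, 2, 5, 10, 73, 146, 365, 730]. For each d | 730:
  d = 1: σ(1) · μ(730/1) = 1 · -1 = -1
  d = 2: σ(2) · μ(730/2) = 3 · 1 = 3
  d = 5: σ(5) · μ(730/5) = 6 · 1 = 6
  d = 10: σ(10) · μ(730/10) = 18 · -1 = -18
  d = 73: σ(73) · μ(730/73) = 74 · 1 = 74
  d = 146: σ(146) · μ(730/146) = 222 · -1 = -222
  d = 365: σ(365) · μ(730/365) = 444 · -1 = -444
  d = 730: σ(730) · μ(730/730) = 1332 · 1 = 1332
Summing: (σ * μ)(730) = -1 + 3 + 6 + -18 + 74 + -222 + -444 + 1332 = 730.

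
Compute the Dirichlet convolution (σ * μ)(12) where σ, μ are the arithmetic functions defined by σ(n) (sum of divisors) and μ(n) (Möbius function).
(σ * μ)(12) = 12

Divisors of 12: [1, 2, 3, 4, 6, 12]. For each d | 12:
  d = 1: σ(1) · μ(12/1) = 1 · 0 = 0
  d = 2: σ(2) · μ(12/2) = 3 · 1 = 3
  d = 3: σ(3) · μ(12/3) = 4 · 0 = 0
  d = 4: σ(4) · μ(12/4) = 7 · -1 = -7
  d = 6: σ(6) · μ(12/6) = 12 · -1 = -12
  d = 12: σ(12) · μ(12/12) = 28 · 1 = 28
Summing: (σ * μ)(12) = 0 + 3 + 0 + -7 + -12 + 28 = 12.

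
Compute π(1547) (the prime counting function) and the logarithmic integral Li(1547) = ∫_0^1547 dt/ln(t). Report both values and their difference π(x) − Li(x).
π(1547) = 243;  Li(1547) ≈ 254.23;  π(x) − Li(x) ≈ -11.23.

Direct count of primes ≤ 1547 gives π(1547) = 243. Numerical evaluation of the logarithmic integral gives Li(1547) ≈ 254.23. The difference π(x) − Li(x) ≈ -11.23 is typically negative for small/moderate x (Li(x) overestimates), though Littlewood's theorem shows this sign changes infinitely often.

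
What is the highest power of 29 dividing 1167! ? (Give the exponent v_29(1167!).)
v_29(1167!) = 41

Legendre's formula: v_p(n!) = Σ_{k ≥ 1} ⌊n / p^k⌋. For p = 29, n = 1167, the terms are:
  ⌊1167/29^1⌋ = ⌊1167/29⌋ = 40
  ⌊1167/29^2⌋ = ⌊1167/841⌋ = 1
(the next term ⌊1167/29^3⌋ = 0, terminating the sum). Summing: v_29(1167!) = 40 + 1 = 41.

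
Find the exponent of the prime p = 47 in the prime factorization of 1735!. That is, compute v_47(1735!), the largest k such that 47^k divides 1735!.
v_47(1735!) = 36

Legendre's formula: v_p(n!) = Σ_{k ≥ 1} ⌊n / p^k⌋. For p = 47, n = 1735, the terms are:
  ⌊1735/47^1⌋ = ⌊1735/47⌋ = 36
(the next term ⌊1735/47^2⌋ = 0, terminating the sum). Summing: v_47(1735!) = 36 = 36.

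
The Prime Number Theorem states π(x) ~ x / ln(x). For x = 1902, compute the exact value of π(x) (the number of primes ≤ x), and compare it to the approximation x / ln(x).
π(1902) = 291;  x/ln(x) ≈ 251.90;  relative error ≈ 13.44%.

Directly count primes up to 1902: π(1902) = 291. The PNT approximation gives 1902/ln(1902) ≈ 1902/7.55066 ≈ 251.90. Relative error (π(x) − x/ln(x)) / π(x) ≈ 13.44%; the approximation is known to undercount slightly (Li(x) is a better estimate).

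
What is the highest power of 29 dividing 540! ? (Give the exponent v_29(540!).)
v_29(540!) = 18

Legendre's formula: v_p(n!) = Σ_{k ≥ 1} ⌊n / p^k⌋. For p = 29, n = 540, the terms are:
  ⌊540/29^1⌋ = ⌊540/29⌋ = 18
(the next term ⌊540/29^2⌋ = 0, terminating the sum). Summing: v_29(540!) = 18 = 18.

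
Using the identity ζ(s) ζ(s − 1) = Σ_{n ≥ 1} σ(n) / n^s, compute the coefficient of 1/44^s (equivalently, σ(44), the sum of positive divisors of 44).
σ(44) = 84

In the product (Σ m^0/m^s)(Σ k / k^s) = Σ (Σ_{d | n} d) / n^s, the coefficient of 1/n^s is σ(n) = Σ_{d | n} d. For n = 44, divisors are [1, 2, 4, 11, 22, 44]; summing: σ(44) = 84.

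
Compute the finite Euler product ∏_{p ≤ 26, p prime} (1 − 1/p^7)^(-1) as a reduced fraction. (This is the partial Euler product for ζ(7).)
∏ = 48232764637425582400715871008195503014129789903328125/47833390398549347808770198286798982719063238904795968

The primes p ≤ 26 are [2, 3, 5, 7, 11, 13, 17, 19, 23]. For each prime, (1 − 1/p^7)^(-1) = p^7 / (p^7 − 1). The product is (1 − 1/2^7)^(-1), (1 − 1/3^7)^(-1), (1 − 1/5^7)^(-1), (1 − 1/7^7)^(-1), (1 − 1/11^7)^(-1), (1 − 1/13^7)^(-1), (1 − 1/17^7)^(-1), (1 − 1/19^7)^(-1), (1 − 1/23^7)^(-1) = ∏ p^7 / (p^7 − 1) = 48232764637425582400715871008195503014129789903328125/47833390398549347808770198286798982719063238904795968.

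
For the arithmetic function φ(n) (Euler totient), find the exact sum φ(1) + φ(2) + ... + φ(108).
Σ_{n ≤ 108} φ(n) = 3568

Compute φ(n) for each 1 ≤ n ≤ 108: φ(1) = 1, φ(2) = 1, φ(3) = 2, φ(4) = 2, φ(5) = 4, φ(6) = 2, φ(7) = 6, φ(8) = 4, φ(9) = 6, φ(10) = 4, φ(11) = 10, φ(12) = 4, φ(13) = 12, φ(14) = 6, φ(15) = 8, φ(16) = 8, φ(17) = 16, φ(18) = 6, φ(19) = 18, φ(20) = 8, φ(21) = 12, φ(22) = 10, φ(23) = 22, φ(24) = 8, φ(25) = 20, φ(26) = 12, φ(27) = 18, φ(28) = 12, φ(29) = 28, φ(30) = 8, φ(31) = 30, φ(32) = 16, φ(33) = 20, φ(34) = 16, φ(35) = 24, φ(36) = 12, φ(37) = 36, φ(38) = 18, φ(39) = 24, φ(40) = 16, φ(41) = 40, φ(42) = 12, φ(43) = 42, φ(44) = 20, φ(45) = 24, φ(46) = 22, φ(47) = 46, φ(48) = 16, φ(49) = 42, φ(50) = 20, φ(51) = 32, φ(52) = 24, φ(53) = 52, φ(54) = 18, φ(55) = 40, φ(56) = 24, φ(57) = 36, φ(58) = 28, φ(59) = 58, φ(60) = 16, φ(61) = 60, φ(62) = 30, φ(63) = 36, φ(64) = 32, φ(65) = 48, φ(66) = 20, φ(67) = 66, φ(68) = 32, φ(69) = 44, φ(70) = 24, φ(71) = 70, φ(72) = 24, φ(73) = 72, φ(74) = 36, φ(75) = 40, φ(76) = 36, φ(77) = 60, φ(78) = 24, φ(79) = 78, φ(80) = 32, φ(81) = 54, φ(82) = 40, φ(83) = 82, φ(84) = 24, φ(85) = 64, φ(86) = 42, φ(87) = 56, φ(88) = 40, φ(89) = 88, φ(90) = 24, φ(91) = 72, φ(92) = 44, φ(93) = 60, φ(94) = 46, φ(95) = 72, φ(96) = 32, φ(97) = 96, φ(98) = 42, φ(99) = 60, φ(100) = 40, φ(101) = 100, φ(102) = 32, φ(103) = 102, φ(104) = 48, φ(105) = 48, φ(106) = 52, φ(107) = 106, φ(108) = 36. Summing all 108 values: 3568. (Average order: Σ_{n ≤ x} φ(n) ~ (3/π²) x². For x = 108, (3/π²)·108² ≈ 3545.43.)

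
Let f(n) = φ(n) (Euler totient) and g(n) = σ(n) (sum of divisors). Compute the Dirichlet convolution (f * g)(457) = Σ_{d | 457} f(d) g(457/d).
(φ * σ)(457) = 914

Divisors of 457: [1, 457]. For each d | 457:
  d = 1: φ(1) · σ(457/1) = 1 · 458 = 458
  d = 457: φ(457) · σ(457/457) = 456 · 1 = 456
Summing: (φ * σ)(457) = 458 + 456 = 914.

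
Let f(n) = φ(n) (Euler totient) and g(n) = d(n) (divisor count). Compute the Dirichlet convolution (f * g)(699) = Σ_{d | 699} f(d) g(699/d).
(φ * d)(699) = 936

Divisors of 699: [1, 3, 233, 699]. For each d | 699:
  d = 1: φ(1) · d(699/1) = 1 · 4 = 4
  d = 3: φ(3) · d(699/3) = 2 · 2 = 4
  d = 233: φ(233) · d(699/233) = 232 · 2 = 464
  d = 699: φ(699) · d(699/699) = 464 · 1 = 464
Summing: (φ * d)(699) = 4 + 4 + 464 + 464 = 936.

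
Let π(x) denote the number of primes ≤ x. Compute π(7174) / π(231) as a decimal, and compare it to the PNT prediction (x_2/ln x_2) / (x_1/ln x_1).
π(7174)/π(231) = 916/50 ≈ 18.3200;  PNT prediction ≈ 19.0377.

π(231) = 50 and π(7174) = 916, so π(7174)/π(231) ≈ 18.3200. The PNT-predicted ratio is (7174/ln(7174)) / (231/ln(231)) ≈ 19.0377. The two agree to within a few percent, as expected.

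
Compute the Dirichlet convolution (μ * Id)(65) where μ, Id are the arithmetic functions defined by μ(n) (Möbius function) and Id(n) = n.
(μ * Id)(65) = 48

Divisors of 65: [1, 5, 13, 65]. For each d | 65:
  d = 1: μ(1) · Id(65/1) = 1 · 65 = 65
  d = 5: μ(5) · Id(65/5) = -1 · 13 = -13
  d = 13: μ(13) · Id(65/13) = -1 · 5 = -5
  d = 65: μ(65) · Id(65/65) = 1 · 1 = 1
Summing: (μ * Id)(65) = 65 + -13 + -5 + 1 = 48.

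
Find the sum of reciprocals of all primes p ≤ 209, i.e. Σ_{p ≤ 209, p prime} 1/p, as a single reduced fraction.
Σ 1/p = 15202313841027497739047080375538859939135227730139536997746371469607707132833646367/7799922041683461553249199106329813876687996789903550945093032474868511536164700810

π(209) = 46, so the primes ≤ 209 are [2, 3, 5, 7, 11, 13, 17, 19, 23, 29, 31, 37, 41, 43, 47, 53, 59, 61, 67, 71, 73, 79, 83, 89, 97, 101, 103, 107, 109, 113, 127, 131, 137, 139, 149, 151, 157, 163, 167, 173, 179, 181, 191, 193, 197, 199]. Summing 1/p over these primes: 15202313841027497739047080375538859939135227730139536997746371469607707132833646367/7799922041683461553249199106329813876687996789903550945093032474868511536164700810 ≈ 1.9490. Mertens estimate ln ln(209) + 0.2615 ≈ 1.9372.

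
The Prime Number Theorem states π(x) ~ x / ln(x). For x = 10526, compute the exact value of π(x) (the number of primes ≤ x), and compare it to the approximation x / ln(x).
π(10526) = 1286;  x/ln(x) ≈ 1136.52;  relative error ≈ 11.62%.

Directly count primes up to 10526: π(10526) = 1286. The PNT approximation gives 10526/ln(10526) ≈ 10526/9.26160 ≈ 1136.52. Relative error (π(x) − x/ln(x)) / π(x) ≈ 11.62%; the approximation is known to undercount slightly (Li(x) is a better estimate).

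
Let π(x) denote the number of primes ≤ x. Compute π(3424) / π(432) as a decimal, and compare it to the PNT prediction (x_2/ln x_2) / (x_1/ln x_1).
π(3424)/π(432) = 480/83 ≈ 5.7831;  PNT prediction ≈ 5.9099.

π(432) = 83 and π(3424) = 480, so π(3424)/π(432) ≈ 5.7831. The PNT-predicted ratio is (3424/ln(3424)) / (432/ln(432)) ≈ 5.9099. The two agree to within a few percent, as expected.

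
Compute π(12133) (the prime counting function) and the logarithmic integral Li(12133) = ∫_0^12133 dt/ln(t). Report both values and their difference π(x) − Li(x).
π(12133) = 1452;  Li(12133) ≈ 1475.25;  π(x) − Li(x) ≈ -23.25.

Direct count of primes ≤ 12133 gives π(12133) = 1452. Numerical evaluation of the logarithmic integral gives Li(12133) ≈ 1475.25. The difference π(x) − Li(x) ≈ -23.25 is typically negative for small/moderate x (Li(x) overestimates), though Littlewood's theorem shows this sign changes infinitely often.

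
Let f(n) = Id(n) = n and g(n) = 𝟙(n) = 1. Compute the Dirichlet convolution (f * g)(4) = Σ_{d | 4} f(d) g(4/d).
(Id * 𝟙)(4) = 7

Divisors of 4: [1, 2, 4]. For each d | 4:
  d = 1: Id(1) · 𝟙(4/1) = 1 · 1 = 1
  d = 2: Id(2) · 𝟙(4/2) = 2 · 1 = 2
  d = 4: Id(4) · 𝟙(4/4) = 4 · 1 = 4
Summing: (Id * 𝟙)(4) = 1 + 2 + 4 = 7.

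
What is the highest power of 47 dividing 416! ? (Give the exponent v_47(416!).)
v_47(416!) = 8

Legendre's formula: v_p(n!) = Σ_{k ≥ 1} ⌊n / p^k⌋. For p = 47, n = 416, the terms are:
  ⌊416/47^1⌋ = ⌊416/47⌋ = 8
(the next term ⌊416/47^2⌋ = 0, terminating the sum). Summing: v_47(416!) = 8 = 8.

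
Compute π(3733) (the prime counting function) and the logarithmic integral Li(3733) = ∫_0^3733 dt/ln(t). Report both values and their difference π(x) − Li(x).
π(3733) = 521;  Li(3733) ≈ 533.04;  π(x) − Li(x) ≈ -12.04.

Direct count of primes ≤ 3733 gives π(3733) = 521. Numerical evaluation of the logarithmic integral gives Li(3733) ≈ 533.04. The difference π(x) − Li(x) ≈ -12.04 is typically negative for small/moderate x (Li(x) overestimates), though Littlewood's theorem shows this sign changes infinitely often.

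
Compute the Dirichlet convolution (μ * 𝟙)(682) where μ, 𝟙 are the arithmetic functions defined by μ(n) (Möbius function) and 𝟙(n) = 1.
(μ * 𝟙)(682) = 0

Divisors of 682: [1, 2, 11, 22, 31, 62, 341, 682]. For each d | 682:
  d = 1: μ(1) · 𝟙(682/1) = 1 · 1 = 1
  d = 2: μ(2) · 𝟙(682/2) = -1 · 1 = -1
  d = 11: μ(11) · 𝟙(682/11) = -1 · 1 = -1
  d = 22: μ(22) · 𝟙(682/22) = 1 · 1 = 1
  d = 31: μ(31) · 𝟙(682/31) = -1 · 1 = -1
  d = 62: μ(62) · 𝟙(682/62) = 1 · 1 = 1
  d = 341: μ(341) · 𝟙(682/341) = 1 · 1 = 1
  d = 682: μ(682) · 𝟙(682/682) = -1 · 1 = -1
Summing: (μ * 𝟙)(682) = 1 + -1 + -1 + 1 + -1 + 1 + 1 + -1 = 0.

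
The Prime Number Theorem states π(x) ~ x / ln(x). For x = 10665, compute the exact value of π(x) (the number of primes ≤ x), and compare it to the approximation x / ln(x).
π(10665) = 1301;  x/ln(x) ≈ 1149.90;  relative error ≈ 11.61%.

Directly count primes up to 10665: π(10665) = 1301. The PNT approximation gives 10665/ln(10665) ≈ 10665/9.27472 ≈ 1149.90. Relative error (π(x) − x/ln(x)) / π(x) ≈ 11.61%; the approximation is known to undercount slightly (Li(x) is a better estimate).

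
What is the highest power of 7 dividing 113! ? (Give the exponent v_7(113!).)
v_7(113!) = 18

Legendre's formula: v_p(n!) = Σ_{k ≥ 1} ⌊n / p^k⌋. For p = 7, n = 113, the terms are:
  ⌊113/7^1⌋ = ⌊113/7⌋ = 16
  ⌊113/7^2⌋ = ⌊113/49⌋ = 2
(the next term ⌊113/7^3⌋ = 0, terminating the sum). Summing: v_7(113!) = 16 + 2 = 18.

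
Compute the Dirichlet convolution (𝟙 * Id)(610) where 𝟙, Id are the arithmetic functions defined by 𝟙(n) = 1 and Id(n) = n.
(𝟙 * Id)(610) = 1116

Divisors of 610: [1, 2, 5, 10, 61, 122, 305, 610]. For each d | 610:
  d = 1: 𝟙(1) · Id(610/1) = 1 · 610 = 610
  d = 2: 𝟙(2) · Id(610/2) = 1 · 305 = 305
  d = 5: 𝟙(5) · Id(610/5) = 1 · 122 = 122
  d = 10: 𝟙(10) · Id(610/10) = 1 · 61 = 61
  d = 61: 𝟙(61) · Id(610/61) = 1 · 10 = 10
  d = 122: 𝟙(122) · Id(610/122) = 1 · 5 = 5
  d = 305: 𝟙(305) · Id(610/305) = 1 · 2 = 2
  d = 610: 𝟙(610) · Id(610/610) = 1 · 1 = 1
Summing: (𝟙 * Id)(610) = 610 + 305 + 122 + 61 + 10 + 5 + 2 + 1 = 1116.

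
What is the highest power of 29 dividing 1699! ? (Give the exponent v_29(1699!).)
v_29(1699!) = 60

Legendre's formula: v_p(n!) = Σ_{k ≥ 1} ⌊n / p^k⌋. For p = 29, n = 1699, the terms are:
  ⌊1699/29^1⌋ = ⌊1699/29⌋ = 58
  ⌊1699/29^2⌋ = ⌊1699/841⌋ = 2
(the next term ⌊1699/29^3⌋ = 0, terminating the sum). Summing: v_29(1699!) = 58 + 2 = 60.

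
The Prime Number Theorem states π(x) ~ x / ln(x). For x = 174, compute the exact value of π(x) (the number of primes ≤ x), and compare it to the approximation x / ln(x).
π(174) = 40;  x/ln(x) ≈ 33.73;  relative error ≈ 15.68%.

Directly count primes up to 174: π(174) = 40. The PNT approximation gives 174/ln(174) ≈ 174/5.15906 ≈ 33.73. Relative error (π(x) − x/ln(x)) / π(x) ≈ 15.68%; the approximation is known to undercount slightly (Li(x) is a better estimate).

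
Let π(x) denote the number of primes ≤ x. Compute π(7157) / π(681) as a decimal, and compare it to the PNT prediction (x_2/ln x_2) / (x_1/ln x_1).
π(7157)/π(681) = 915/123 ≈ 7.4390;  PNT prediction ≈ 7.7243.

π(681) = 123 and π(7157) = 915, so π(7157)/π(681) ≈ 7.4390. The PNT-predicted ratio is (7157/ln(7157)) / (681/ln(681)) ≈ 7.7243. The two agree to within a few percent, as expected.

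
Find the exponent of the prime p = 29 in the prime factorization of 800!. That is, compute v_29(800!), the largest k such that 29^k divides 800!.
v_29(800!) = 27

Legendre's formula: v_p(n!) = Σ_{k ≥ 1} ⌊n / p^k⌋. For p = 29, n = 800, the terms are:
  ⌊800/29^1⌋ = ⌊800/29⌋ = 27
(the next term ⌊800/29^2⌋ = 0, terminating the sum). Summing: v_29(800!) = 27 = 27.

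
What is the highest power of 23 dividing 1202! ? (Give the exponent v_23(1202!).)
v_23(1202!) = 54

Legendre's formula: v_p(n!) = Σ_{k ≥ 1} ⌊n / p^k⌋. For p = 23, n = 1202, the terms are:
  ⌊1202/23^1⌋ = ⌊1202/23⌋ = 52
  ⌊1202/23^2⌋ = ⌊1202/529⌋ = 2
(the next term ⌊1202/23^3⌋ = 0, terminating the sum). Summing: v_23(1202!) = 52 + 2 = 54.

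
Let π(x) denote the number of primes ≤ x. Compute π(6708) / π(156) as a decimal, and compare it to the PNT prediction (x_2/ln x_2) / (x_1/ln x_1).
π(6708)/π(156) = 865/36 ≈ 24.0278;  PNT prediction ≈ 24.6445.

π(156) = 36 and π(6708) = 865, so π(6708)/π(156) ≈ 24.0278. The PNT-predicted ratio is (6708/ln(6708)) / (156/ln(156)) ≈ 24.6445. The two agree to within a few percent, as expected.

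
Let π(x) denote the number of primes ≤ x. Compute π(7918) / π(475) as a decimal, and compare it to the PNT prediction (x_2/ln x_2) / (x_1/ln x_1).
π(7918)/π(475) = 999/91 ≈ 10.9780;  PNT prediction ≈ 11.4449.

π(475) = 91 and π(7918) = 999, so π(7918)/π(475) ≈ 10.9780. The PNT-predicted ratio is (7918/ln(7918)) / (475/ln(475)) ≈ 11.4449. The two agree to within a few percent, as expected.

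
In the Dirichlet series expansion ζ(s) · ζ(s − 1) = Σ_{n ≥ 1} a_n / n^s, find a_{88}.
σ(88) = 180

In the product (Σ m^0/m^s)(Σ k / k^s) = Σ (Σ_{d | n} d) / n^s, the coefficient of 1/n^s is σ(n) = Σ_{d | n} d. For n = 88, divisors are [1, 2, 4, 8, 11, 22, 44, 88]; summing: σ(88) = 180.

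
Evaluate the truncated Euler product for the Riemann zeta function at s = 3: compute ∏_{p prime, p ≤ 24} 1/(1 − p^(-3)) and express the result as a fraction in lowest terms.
∏ = 580625301352525/483109627290624

The primes p ≤ 24 are [2, 3, 5, 7, 11, 13, 17, 19, 23]. For each prime, (1 − 1/p^3)^(-1) = p^3 / (p^3 − 1). The product is (1 − 1/2^3)^(-1), (1 − 1/3^3)^(-1), (1 − 1/5^3)^(-1), (1 − 1/7^3)^(-1), (1 − 1/11^3)^(-1), (1 − 1/13^3)^(-1), (1 − 1/17^3)^(-1), (1 − 1/19^3)^(-1), (1 − 1/23^3)^(-1) = ∏ p^3 / (p^3 − 1) = 580625301352525/483109627290624.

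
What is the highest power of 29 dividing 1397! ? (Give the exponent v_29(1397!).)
v_29(1397!) = 49

Legendre's formula: v_p(n!) = Σ_{k ≥ 1} ⌊n / p^k⌋. For p = 29, n = 1397, the terms are:
  ⌊1397/29^1⌋ = ⌊1397/29⌋ = 48
  ⌊1397/29^2⌋ = ⌊1397/841⌋ = 1
(the next term ⌊1397/29^3⌋ = 0, terminating the sum). Summing: v_29(1397!) = 48 + 1 = 49.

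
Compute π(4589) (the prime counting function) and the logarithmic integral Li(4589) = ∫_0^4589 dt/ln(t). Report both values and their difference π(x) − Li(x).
π(4589) = 620;  Li(4589) ≈ 635.78;  π(x) − Li(x) ≈ -15.78.

Direct count of primes ≤ 4589 gives π(4589) = 620. Numerical evaluation of the logarithmic integral gives Li(4589) ≈ 635.78. The difference π(x) − Li(x) ≈ -15.78 is typically negative for small/moderate x (Li(x) overestimates), though Littlewood's theorem shows this sign changes infinitely often.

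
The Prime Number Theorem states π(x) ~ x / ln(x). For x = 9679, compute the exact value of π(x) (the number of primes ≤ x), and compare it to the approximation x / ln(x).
π(9679) = 1195;  x/ln(x) ≈ 1054.62;  relative error ≈ 11.75%.

Directly count primes up to 9679: π(9679) = 1195. The PNT approximation gives 9679/ln(9679) ≈ 9679/9.17771 ≈ 1054.62. Relative error (π(x) − x/ln(x)) / π(x) ≈ 11.75%; the approximation is known to undercount slightly (Li(x) is a better estimate).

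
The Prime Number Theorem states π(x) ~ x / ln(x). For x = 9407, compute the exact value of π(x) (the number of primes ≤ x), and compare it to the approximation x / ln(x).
π(9407) = 1163;  x/ln(x) ≈ 1028.18;  relative error ≈ 11.59%.

Directly count primes up to 9407: π(9407) = 1163. The PNT approximation gives 9407/ln(9407) ≈ 9407/9.14921 ≈ 1028.18. Relative error (π(x) − x/ln(x)) / π(x) ≈ 11.59%; the approximation is known to undercount slightly (Li(x) is a better estimate).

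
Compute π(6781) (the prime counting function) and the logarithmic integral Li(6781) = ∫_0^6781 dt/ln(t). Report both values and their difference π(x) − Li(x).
π(6781) = 873;  Li(6781) ≈ 889.55;  π(x) − Li(x) ≈ -16.55.

Direct count of primes ≤ 6781 gives π(6781) = 873. Numerical evaluation of the logarithmic integral gives Li(6781) ≈ 889.55. The difference π(x) − Li(x) ≈ -16.55 is typically negative for small/moderate x (Li(x) overestimates), though Littlewood's theorem shows this sign changes infinitely often.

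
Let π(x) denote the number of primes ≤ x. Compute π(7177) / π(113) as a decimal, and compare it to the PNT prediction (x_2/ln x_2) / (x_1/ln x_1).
π(7177)/π(113) = 917/30 ≈ 30.5667;  PNT prediction ≈ 33.8173.

π(113) = 30 and π(7177) = 917, so π(7177)/π(113) ≈ 30.5667. The PNT-predicted ratio is (7177/ln(7177)) / (113/ln(113)) ≈ 33.8173. The two agree to within a few percent, as expected.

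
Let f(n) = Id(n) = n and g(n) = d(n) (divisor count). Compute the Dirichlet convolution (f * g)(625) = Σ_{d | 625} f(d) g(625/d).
(Id * d)(625) = 975

Divisors of 625: [1, 5, 25, 125, 625]. For each d | 625:
  d = 1: Id(1) · d(625/1) = 1 · 5 = 5
  d = 5: Id(5) · d(625/5) = 5 · 4 = 20
  d = 25: Id(25) · d(625/25) = 25 · 3 = 75
  d = 125: Id(125) · d(625/125) = 125 · 2 = 250
  d = 625: Id(625) · d(625/625) = 625 · 1 = 625
Summing: (Id * d)(625) = 5 + 20 + 75 + 250 + 625 = 975.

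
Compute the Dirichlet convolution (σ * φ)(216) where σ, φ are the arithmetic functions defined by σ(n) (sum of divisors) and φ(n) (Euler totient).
(σ * φ)(216) = 3456

Divisors of 216: [1, 2, 3, 4, 6, 8, 9, 12, 18, 24, 27, 36, 54, 72, 108, 216]. For each d | 216:
  d = 1: σ(1) · φ(216/1) = 1 · 72 = 72
  d = 2: σ(2) · φ(216/2) = 3 · 36 = 108
  d = 3: σ(3) · φ(216/3) = 4 · 24 = 96
  d = 4: σ(4) · φ(216/4) = 7 · 18 = 126
  d = 6: σ(6) · φ(216/6) = 12 · 12 = 144
  d = 8: σ(8) · φ(216/8) = 15 · 18 = 270
  d = 9: σ(9) · φ(216/9) = 13 · 8 = 104
  d = 12: σ(12) · φ(216/12) = 28 · 6 = 168
  d = 18: σ(18) · φ(216/18) = 39 · 4 = 156
  d = 24: σ(24) · φ(216/24) = 60 · 6 = 360
  d = 27: σ(27) · φ(216/27) = 40 · 4 = 160
  d = 36: σ(36) · φ(216/36) = 91 · 2 = 182
  d = 54: σ(54) · φ(216/54) = 120 · 2 = 240
  d = 72: σ(72) · φ(216/72) = 195 · 2 = 390
  d = 108: σ(108) · φ(216/108) = 280 · 1 = 280
  d = 216: σ(216) · φ(216/216) = 600 · 1 = 600
Summing: (σ * φ)(216) = 72 + 108 + 96 + 126 + 144 + 270 + 104 + 168 + 156 + 360 + 160 + 182 + 240 + 390 + 280 + 600 = 3456.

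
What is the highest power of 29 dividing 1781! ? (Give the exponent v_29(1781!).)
v_29(1781!) = 63

Legendre's formula: v_p(n!) = Σ_{k ≥ 1} ⌊n / p^k⌋. For p = 29, n = 1781, the terms are:
  ⌊1781/29^1⌋ = ⌊1781/29⌋ = 61
  ⌊1781/29^2⌋ = ⌊1781/841⌋ = 2
(the next term ⌊1781/29^3⌋ = 0, terminating the sum). Summing: v_29(1781!) = 61 + 2 = 63.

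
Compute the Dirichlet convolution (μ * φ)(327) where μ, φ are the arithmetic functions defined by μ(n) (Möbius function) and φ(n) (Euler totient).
(μ * φ)(327) = 107

Divisors of 327: [1, 3, 109, 327]. For each d | 327:
  d = 1: μ(1) · φ(327/1) = 1 · 216 = 216
  d = 3: μ(3) · φ(327/3) = -1 · 108 = -108
  d = 109: μ(109) · φ(327/109) = -1 · 2 = -2
  d = 327: μ(327) · φ(327/327) = 1 · 1 = 1
Summing: (μ * φ)(327) = 216 + -108 + -2 + 1 = 107.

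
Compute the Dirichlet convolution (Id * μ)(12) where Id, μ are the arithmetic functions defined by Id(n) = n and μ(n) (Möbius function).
(Id * μ)(12) = 4

Divisors of 12: [1, 2, 3, 4, 6, 12]. For each d | 12:
  d = 1: Id(1) · μ(12/1) = 1 · 0 = 0
  d = 2: Id(2) · μ(12/2) = 2 · 1 = 2
  d = 3: Id(3) · μ(12/3) = 3 · 0 = 0
  d = 4: Id(4) · μ(12/4) = 4 · -1 = -4
  d = 6: Id(6) · μ(12/6) = 6 · -1 = -6
  d = 12: Id(12) · μ(12/12) = 12 · 1 = 12
Summing: (Id * μ)(12) = 0 + 2 + 0 + -4 + -6 + 12 = 4.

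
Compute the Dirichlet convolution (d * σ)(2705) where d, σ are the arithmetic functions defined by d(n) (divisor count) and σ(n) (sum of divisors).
(d * σ)(2705) = 4352

Divisors of 2705: [1, 5, 541, 2705]. For each d | 2705:
  d = 1: d(1) · σ(2705/1) = 1 · 3252 = 3252
  d = 5: d(5) · σ(2705/5) = 2 · 542 = 1084
  d = 541: d(541) · σ(2705/541) = 2 · 6 = 12
  d = 2705: d(2705) · σ(2705/2705) = 4 · 1 = 4
Summing: (d * σ)(2705) = 3252 + 1084 + 12 + 4 = 4352.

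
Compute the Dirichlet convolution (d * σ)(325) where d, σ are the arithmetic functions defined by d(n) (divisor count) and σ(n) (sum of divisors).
(d * σ)(325) = 736

Divisors of 325: [1, 5, 13, 25, 65, 325]. For each d | 325:
  d = 1: d(1) · σ(325/1) = 1 · 434 = 434
  d = 5: d(5) · σ(325/5) = 2 · 84 = 168
  d = 13: d(13) · σ(325/13) = 2 · 31 = 62
  d = 25: d(25) · σ(325/25) = 3 · 14 = 42
  d = 65: d(65) · σ(325/65) = 4 · 6 = 24
  d = 325: d(325) · σ(325/325) = 6 · 1 = 6
Summing: (d * σ)(325) = 434 + 168 + 62 + 42 + 24 + 6 = 736.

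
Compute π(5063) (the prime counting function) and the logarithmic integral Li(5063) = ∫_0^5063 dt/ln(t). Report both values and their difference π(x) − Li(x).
π(5063) = 677;  Li(5063) ≈ 691.67;  π(x) − Li(x) ≈ -14.67.

Direct count of primes ≤ 5063 gives π(5063) = 677. Numerical evaluation of the logarithmic integral gives Li(5063) ≈ 691.67. The difference π(x) − Li(x) ≈ -14.67 is typically negative for small/moderate x (Li(x) overestimates), though Littlewood's theorem shows this sign changes infinitely often.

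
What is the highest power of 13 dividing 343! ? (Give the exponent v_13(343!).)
v_13(343!) = 28

Legendre's formula: v_p(n!) = Σ_{k ≥ 1} ⌊n / p^k⌋. For p = 13, n = 343, the terms are:
  ⌊343/13^1⌋ = ⌊343/13⌋ = 26
  ⌊343/13^2⌋ = ⌊343/169⌋ = 2
(the next term ⌊343/13^3⌋ = 0, terminating the sum). Summing: v_13(343!) = 26 + 2 = 28.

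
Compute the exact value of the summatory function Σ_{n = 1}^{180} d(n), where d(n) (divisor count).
Σ_{n ≤ 180} d(n) = 971

Compute d(n) for each 1 ≤ n ≤ 180: d(1) = 1, d(2) = 2, d(3) = 2, d(4) = 3, d(5) = 2, d(6) = 4, d(7) = 2, d(8) = 4, d(9) = 3, d(10) = 4, d(11) = 2, d(12) = 6, d(13) = 2, d(14) = 4, d(15) = 4, d(16) = 5, d(17) = 2, d(18) = 6, d(19) = 2, d(20) = 6, d(21) = 4, d(22) = 4, d(23) = 2, d(24) = 8, d(25) = 3, d(26) = 4, d(27) = 4, d(28) = 6, d(29) = 2, d(30) = 8, d(31) = 2, d(32) = 6, d(33) = 4, d(34) = 4, d(35) = 4, d(36) = 9, d(37) = 2, d(38) = 4, d(39) = 4, d(40) = 8, d(41) = 2, d(42) = 8, d(43) = 2, d(44) = 6, d(45) = 6, d(46) = 4, d(47) = 2, d(48) = 10, d(49) = 3, d(50) = 6, d(51) = 4, d(52) = 6, d(53) = 2, d(54) = 8, d(55) = 4, d(56) = 8, d(57) = 4, d(58) = 4, d(59) = 2, d(60) = 12, d(61) = 2, d(62) = 4, d(63) = 6, d(64) = 7, d(65) = 4, d(66) = 8, d(67) = 2, d(68) = 6, d(69) = 4, d(70) = 8, d(71) = 2, d(72) = 12, d(73) = 2, d(74) = 4, d(75) = 6, d(76) = 6, d(77) = 4, d(78) = 8, d(79) = 2, d(80) = 10, d(81) = 5, d(82) = 4, d(83) = 2, d(84) = 12, d(85) = 4, d(86) = 4, d(87) = 4, d(88) = 8, d(89) = 2, d(90) = 12, d(91) = 4, d(92) = 6, d(93) = 4, d(94) = 4, d(95) = 4, d(96) = 12, d(97) = 2, d(98) = 6, d(99) = 6, d(100) = 9, d(101) = 2, d(102) = 8, d(103) = 2, d(104) = 8, d(105) = 8, d(106) = 4, d(107) = 2, d(108) = 12, d(109) = 2, d(110) = 8, d(111) = 4, d(112) = 10, d(113) = 2, d(114) = 8, d(115) = 4, d(116) = 6, d(117) = 6, d(118) = 4, d(119) = 4, d(120) = 16, d(121) = 3, d(122) = 4, d(123) = 4, d(124) = 6, d(125) = 4, d(126) = 12, d(127) = 2, d(128) = 8, d(129) = 4, d(130) = 8, d(131) = 2, d(132) = 12, d(133) = 4, d(134) = 4, d(135) = 8, d(136) = 8, d(137) = 2, d(138) = 8, d(139) = 2, d(140) = 12, d(141) = 4, d(142) = 4, d(143) = 4, d(144) = 15, d(145) = 4, d(146) = 4, d(147) = 6, d(148) = 6, d(149) = 2, d(150) = 12, d(151) = 2, d(152) = 8, d(153) = 6, d(154) = 8, d(155) = 4, d(156) = 12, d(157) = 2, d(158) = 4, d(159) = 4, d(160) = 12, d(161) = 4, d(162) = 10, d(163) = 2, d(164) = 6, d(165) = 8, d(166) = 4, d(167) = 2, d(168) = 16, d(169) = 3, d(170) = 8, d(171) = 6, d(172) = 6, d(173) = 2, d(174) = 8, d(175) = 6, d(176) = 10, d(177) = 4, d(178) = 4, d(179) = 2, d(180) = 18. Summing all 180 values: 971. (Dirichlet's divisor formula: Σ_{n ≤ x} d(n) = x ln(x) + (2γ − 1) x + O(√x). For x = 180, the asymptotic estimate is ≈ 962.53.)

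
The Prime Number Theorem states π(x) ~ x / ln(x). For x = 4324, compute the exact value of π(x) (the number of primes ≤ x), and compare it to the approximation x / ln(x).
π(4324) = 590;  x/ln(x) ≈ 516.49;  relative error ≈ 12.46%.

Directly count primes up to 4324: π(4324) = 590. The PNT approximation gives 4324/ln(4324) ≈ 4324/8.37194 ≈ 516.49. Relative error (π(x) − x/ln(x)) / π(x) ≈ 12.46%; the approximation is known to undercount slightly (Li(x) is a better estimate).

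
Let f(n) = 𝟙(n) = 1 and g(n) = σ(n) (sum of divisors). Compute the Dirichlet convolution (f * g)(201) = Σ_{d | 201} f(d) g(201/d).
(𝟙 * σ)(201) = 345

Divisors of 201: [1, 3, 67, 201]. For each d | 201:
  d = 1: 𝟙(1) · σ(201/1) = 1 · 272 = 272
  d = 3: 𝟙(3) · σ(201/3) = 1 · 68 = 68
  d = 67: 𝟙(67) · σ(201/67) = 1 · 4 = 4
  d = 201: 𝟙(201) · σ(201/201) = 1 · 1 = 1
Summing: (𝟙 * σ)(201) = 272 + 68 + 4 + 1 = 345.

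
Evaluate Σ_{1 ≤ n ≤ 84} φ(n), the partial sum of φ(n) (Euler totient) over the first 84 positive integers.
Σ_{n ≤ 84} φ(n) = 2166

Compute φ(n) for each 1 ≤ n ≤ 84: φ(1) = 1, φ(2) = 1, φ(3) = 2, φ(4) = 2, φ(5) = 4, φ(6) = 2, φ(7) = 6, φ(8) = 4, φ(9) = 6, φ(10) = 4, φ(11) = 10, φ(12) = 4, φ(13) = 12, φ(14) = 6, φ(15) = 8, φ(16) = 8, φ(17) = 16, φ(18) = 6, φ(19) = 18, φ(20) = 8, φ(21) = 12, φ(22) = 10, φ(23) = 22, φ(24) = 8, φ(25) = 20, φ(26) = 12, φ(27) = 18, φ(28) = 12, φ(29) = 28, φ(30) = 8, φ(31) = 30, φ(32) = 16, φ(33) = 20, φ(34) = 16, φ(35) = 24, φ(36) = 12, φ(37) = 36, φ(38) = 18, φ(39) = 24, φ(40) = 16, φ(41) = 40, φ(42) = 12, φ(43) = 42, φ(44) = 20, φ(45) = 24, φ(46) = 22, φ(47) = 46, φ(48) = 16, φ(49) = 42, φ(50) = 20, φ(51) = 32, φ(52) = 24, φ(53) = 52, φ(54) = 18, φ(55) = 40, φ(56) = 24, φ(57) = 36, φ(58) = 28, φ(59) = 58, φ(60) = 16, φ(61) = 60, φ(62) = 30, φ(63) = 36, φ(64) = 32, φ(65) = 48, φ(66) = 20, φ(67) = 66, φ(68) = 32, φ(69) = 44, φ(70) = 24, φ(71) = 70, φ(72) = 24, φ(73) = 72, φ(74) = 36, φ(75) = 40, φ(76) = 36, φ(77) = 60, φ(78) = 24, φ(79) = 78, φ(80) = 32, φ(81) = 54, φ(82) = 40, φ(83) = 82, φ(84) = 24. Summing all 84 values: 2166. (Average order: Σ_{n ≤ x} φ(n) ~ (3/π²) x². For x = 84, (3/π²)·84² ≈ 2144.77.)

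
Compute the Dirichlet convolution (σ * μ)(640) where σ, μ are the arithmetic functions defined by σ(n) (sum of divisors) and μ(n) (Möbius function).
(σ * μ)(640) = 640

Divisors of 640: [1, 2, 4, 5, 8, 10, 16, 20, 32, 40, 64, 80, 128, 160, 320, 640]. For each d | 640:
  d = 1: σ(1) · μ(640/1) = 1 · 0 = 0
  d = 2: σ(2) · μ(640/2) = 3 · 0 = 0
  d = 4: σ(4) · μ(640/4) = 7 · 0 = 0
  d = 5: σ(5) · μ(640/5) = 6 · 0 = 0
  d = 8: σ(8) · μ(640/8) = 15 · 0 = 0
  d = 10: σ(10) · μ(640/10) = 18 · 0 = 0
  d = 16: σ(16) · μ(640/16) = 31 · 0 = 0
  d = 20: σ(20) · μ(640/20) = 42 · 0 = 0
  d = 32: σ(32) · μ(640/32) = 63 · 0 = 0
  d = 40: σ(40) · μ(640/40) = 90 · 0 = 0
  d = 64: σ(64) · μ(640/64) = 127 · 1 = 127
  d = 80: σ(80) · μ(640/80) = 186 · 0 = 0
  d = 128: σ(128) · μ(640/128) = 255 · -1 = -255
  d = 160: σ(160) · μ(640/160) = 378 · 0 = 0
  d = 320: σ(320) · μ(640/320) = 762 · -1 = -762
  d = 640: σ(640) · μ(640/640) = 1530 · 1 = 1530
Summing: (σ * μ)(640) = 0 + 0 + 0 + 0 + 0 + 0 + 0 + 0 + 0 + 0 + 127 + 0 + -255 + 0 + -762 + 1530 = 640.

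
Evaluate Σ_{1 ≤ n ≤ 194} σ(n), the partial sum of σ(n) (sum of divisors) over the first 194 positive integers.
Σ_{n ≤ 194} σ(n) = 30978

Compute σ(n) for each 1 ≤ n ≤ 194: σ(1) = 1, σ(2) = 3, σ(3) = 4, σ(4) = 7, σ(5) = 6, σ(6) = 12, σ(7) = 8, σ(8) = 15, σ(9) = 13, σ(10) = 18, σ(11) = 12, σ(12) = 28, σ(13) = 14, σ(14) = 24, σ(15) = 24, σ(16) = 31, σ(17) = 18, σ(18) = 39, σ(19) = 20, σ(20) = 42, σ(21) = 32, σ(22) = 36, σ(23) = 24, σ(24) = 60, σ(25) = 31, σ(26) = 42, σ(27) = 40, σ(28) = 56, σ(29) = 30, σ(30) = 72, σ(31) = 32, σ(32) = 63, σ(33) = 48, σ(34) = 54, σ(35) = 48, σ(36) = 91, σ(37) = 38, σ(38) = 60, σ(39) = 56, σ(40) = 90, σ(41) = 42, σ(42) = 96, σ(43) = 44, σ(44) = 84, σ(45) = 78, σ(46) = 72, σ(47) = 48, σ(48) = 124, σ(49) = 57, σ(50) = 93, σ(51) = 72, σ(52) = 98, σ(53) = 54, σ(54) = 120, σ(55) = 72, σ(56) = 120, σ(57) = 80, σ(58) = 90, σ(59) = 60, σ(60) = 168, σ(61) = 62, σ(62) = 96, σ(63) = 104, σ(64) = 127, σ(65) = 84, σ(66) = 144, σ(67) = 68, σ(68) = 126, σ(69) = 96, σ(70) = 144, σ(71) = 72, σ(72) = 195, σ(73) = 74, σ(74) = 114, σ(75) = 124, σ(76) = 140, σ(77) = 96, σ(78) = 168, σ(79) = 80, σ(80) = 186, σ(81) = 121, σ(82) = 126, σ(83) = 84, σ(84) = 224, σ(85) = 108, σ(86) = 132, σ(87) = 120, σ(88) = 180, σ(89) = 90, σ(90) = 234, σ(91) = 112, σ(92) = 168, σ(93) = 128, σ(94) = 144, σ(95) = 120, σ(96) = 252, σ(97) = 98, σ(98) = 171, σ(99) = 156, σ(100) = 217, σ(101) = 102, σ(102) = 216, σ(103) = 104, σ(104) = 210, σ(105) = 192, σ(106) = 162, σ(107) = 108, σ(108) = 280, σ(109) = 110, σ(110) = 216, σ(111) = 152, σ(112) = 248, σ(113) = 114, σ(114) = 240, σ(115) = 144, σ(116) = 210, σ(117) = 182, σ(118) = 180, σ(119) = 144, σ(120) = 360, σ(121) = 133, σ(122) = 186, σ(123) = 168, σ(124) = 224, σ(125) = 156, σ(126) = 312, σ(127) = 128, σ(128) = 255, σ(129) = 176, σ(130) = 252, σ(131) = 132, σ(132) = 336, σ(133) = 160, σ(134) = 204, σ(135) = 240, σ(136) = 270, σ(137) = 138, σ(138) = 288, σ(139) = 140, σ(140) = 336, σ(141) = 192, σ(142) = 216, σ(143) = 168, σ(144) = 403, σ(145) = 180, σ(146) = 222, σ(147) = 228, σ(148) = 266, σ(149) = 150, σ(150) = 372, σ(151) = 152, σ(152) = 300, σ(153) = 234, σ(154) = 288, σ(155) = 192, σ(156) = 392, σ(157) = 158, σ(158) = 240, σ(159) = 216, σ(160) = 378, σ(161) = 192, σ(162) = 363, σ(163) = 164, σ(164) = 294, σ(165) = 288, σ(166) = 252, σ(167) = 168, σ(168) = 480, σ(169) = 183, σ(170) = 324, σ(171) = 260, σ(172) = 308, σ(173) = 174, σ(174) = 360, σ(175) = 248, σ(176) = 372, σ(177) = 240, σ(178) = 270, σ(179) = 180, σ(180) = 546, σ(181) = 182, σ(182) = 336, σ(183) = 248, σ(184) = 360, σ(185) = 228, σ(186) = 384, σ(187) = 216, σ(188) = 336, σ(189) = 320, σ(190) = 360, σ(191) = 192, σ(192) = 508, σ(193) = 194, σ(194) = 294. Summing all 194 values: 30978. (Average order: Σ_{n ≤ x} σ(n) ~ (π²/12) x². For x = 194, (π²/12)·194² ≈ 30954.37.)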